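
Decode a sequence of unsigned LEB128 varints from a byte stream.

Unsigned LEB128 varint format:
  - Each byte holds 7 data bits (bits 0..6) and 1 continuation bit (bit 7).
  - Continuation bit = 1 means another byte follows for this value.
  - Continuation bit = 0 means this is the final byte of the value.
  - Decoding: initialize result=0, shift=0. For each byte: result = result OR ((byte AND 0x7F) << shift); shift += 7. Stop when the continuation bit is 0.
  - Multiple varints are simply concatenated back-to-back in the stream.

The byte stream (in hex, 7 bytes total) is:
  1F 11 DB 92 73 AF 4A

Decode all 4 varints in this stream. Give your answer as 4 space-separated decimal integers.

  byte[0]=0x1F cont=0 payload=0x1F=31: acc |= 31<<0 -> acc=31 shift=7 [end]
Varint 1: bytes[0:1] = 1F -> value 31 (1 byte(s))
  byte[1]=0x11 cont=0 payload=0x11=17: acc |= 17<<0 -> acc=17 shift=7 [end]
Varint 2: bytes[1:2] = 11 -> value 17 (1 byte(s))
  byte[2]=0xDB cont=1 payload=0x5B=91: acc |= 91<<0 -> acc=91 shift=7
  byte[3]=0x92 cont=1 payload=0x12=18: acc |= 18<<7 -> acc=2395 shift=14
  byte[4]=0x73 cont=0 payload=0x73=115: acc |= 115<<14 -> acc=1886555 shift=21 [end]
Varint 3: bytes[2:5] = DB 92 73 -> value 1886555 (3 byte(s))
  byte[5]=0xAF cont=1 payload=0x2F=47: acc |= 47<<0 -> acc=47 shift=7
  byte[6]=0x4A cont=0 payload=0x4A=74: acc |= 74<<7 -> acc=9519 shift=14 [end]
Varint 4: bytes[5:7] = AF 4A -> value 9519 (2 byte(s))

Answer: 31 17 1886555 9519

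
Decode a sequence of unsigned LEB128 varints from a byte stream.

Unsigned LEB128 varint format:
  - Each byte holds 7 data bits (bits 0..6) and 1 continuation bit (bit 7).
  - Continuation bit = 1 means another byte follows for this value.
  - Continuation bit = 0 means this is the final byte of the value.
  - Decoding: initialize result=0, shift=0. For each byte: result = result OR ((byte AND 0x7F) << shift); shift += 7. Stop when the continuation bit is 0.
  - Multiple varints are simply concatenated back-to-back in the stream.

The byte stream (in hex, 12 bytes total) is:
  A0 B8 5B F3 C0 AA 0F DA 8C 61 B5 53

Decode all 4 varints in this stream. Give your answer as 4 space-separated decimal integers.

  byte[0]=0xA0 cont=1 payload=0x20=32: acc |= 32<<0 -> acc=32 shift=7
  byte[1]=0xB8 cont=1 payload=0x38=56: acc |= 56<<7 -> acc=7200 shift=14
  byte[2]=0x5B cont=0 payload=0x5B=91: acc |= 91<<14 -> acc=1498144 shift=21 [end]
Varint 1: bytes[0:3] = A0 B8 5B -> value 1498144 (3 byte(s))
  byte[3]=0xF3 cont=1 payload=0x73=115: acc |= 115<<0 -> acc=115 shift=7
  byte[4]=0xC0 cont=1 payload=0x40=64: acc |= 64<<7 -> acc=8307 shift=14
  byte[5]=0xAA cont=1 payload=0x2A=42: acc |= 42<<14 -> acc=696435 shift=21
  byte[6]=0x0F cont=0 payload=0x0F=15: acc |= 15<<21 -> acc=32153715 shift=28 [end]
Varint 2: bytes[3:7] = F3 C0 AA 0F -> value 32153715 (4 byte(s))
  byte[7]=0xDA cont=1 payload=0x5A=90: acc |= 90<<0 -> acc=90 shift=7
  byte[8]=0x8C cont=1 payload=0x0C=12: acc |= 12<<7 -> acc=1626 shift=14
  byte[9]=0x61 cont=0 payload=0x61=97: acc |= 97<<14 -> acc=1590874 shift=21 [end]
Varint 3: bytes[7:10] = DA 8C 61 -> value 1590874 (3 byte(s))
  byte[10]=0xB5 cont=1 payload=0x35=53: acc |= 53<<0 -> acc=53 shift=7
  byte[11]=0x53 cont=0 payload=0x53=83: acc |= 83<<7 -> acc=10677 shift=14 [end]
Varint 4: bytes[10:12] = B5 53 -> value 10677 (2 byte(s))

Answer: 1498144 32153715 1590874 10677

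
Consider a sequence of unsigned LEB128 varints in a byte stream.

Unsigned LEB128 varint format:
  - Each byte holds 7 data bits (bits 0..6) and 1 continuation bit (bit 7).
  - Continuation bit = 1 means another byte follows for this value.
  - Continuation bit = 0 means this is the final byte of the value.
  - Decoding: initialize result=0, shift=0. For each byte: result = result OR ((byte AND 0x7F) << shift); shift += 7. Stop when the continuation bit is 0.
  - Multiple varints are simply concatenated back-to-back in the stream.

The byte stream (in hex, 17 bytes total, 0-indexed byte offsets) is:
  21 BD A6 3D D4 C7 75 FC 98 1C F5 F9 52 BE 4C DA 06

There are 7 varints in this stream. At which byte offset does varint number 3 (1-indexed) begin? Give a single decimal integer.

  byte[0]=0x21 cont=0 payload=0x21=33: acc |= 33<<0 -> acc=33 shift=7 [end]
Varint 1: bytes[0:1] = 21 -> value 33 (1 byte(s))
  byte[1]=0xBD cont=1 payload=0x3D=61: acc |= 61<<0 -> acc=61 shift=7
  byte[2]=0xA6 cont=1 payload=0x26=38: acc |= 38<<7 -> acc=4925 shift=14
  byte[3]=0x3D cont=0 payload=0x3D=61: acc |= 61<<14 -> acc=1004349 shift=21 [end]
Varint 2: bytes[1:4] = BD A6 3D -> value 1004349 (3 byte(s))
  byte[4]=0xD4 cont=1 payload=0x54=84: acc |= 84<<0 -> acc=84 shift=7
  byte[5]=0xC7 cont=1 payload=0x47=71: acc |= 71<<7 -> acc=9172 shift=14
  byte[6]=0x75 cont=0 payload=0x75=117: acc |= 117<<14 -> acc=1926100 shift=21 [end]
Varint 3: bytes[4:7] = D4 C7 75 -> value 1926100 (3 byte(s))
  byte[7]=0xFC cont=1 payload=0x7C=124: acc |= 124<<0 -> acc=124 shift=7
  byte[8]=0x98 cont=1 payload=0x18=24: acc |= 24<<7 -> acc=3196 shift=14
  byte[9]=0x1C cont=0 payload=0x1C=28: acc |= 28<<14 -> acc=461948 shift=21 [end]
Varint 4: bytes[7:10] = FC 98 1C -> value 461948 (3 byte(s))
  byte[10]=0xF5 cont=1 payload=0x75=117: acc |= 117<<0 -> acc=117 shift=7
  byte[11]=0xF9 cont=1 payload=0x79=121: acc |= 121<<7 -> acc=15605 shift=14
  byte[12]=0x52 cont=0 payload=0x52=82: acc |= 82<<14 -> acc=1359093 shift=21 [end]
Varint 5: bytes[10:13] = F5 F9 52 -> value 1359093 (3 byte(s))
  byte[13]=0xBE cont=1 payload=0x3E=62: acc |= 62<<0 -> acc=62 shift=7
  byte[14]=0x4C cont=0 payload=0x4C=76: acc |= 76<<7 -> acc=9790 shift=14 [end]
Varint 6: bytes[13:15] = BE 4C -> value 9790 (2 byte(s))
  byte[15]=0xDA cont=1 payload=0x5A=90: acc |= 90<<0 -> acc=90 shift=7
  byte[16]=0x06 cont=0 payload=0x06=6: acc |= 6<<7 -> acc=858 shift=14 [end]
Varint 7: bytes[15:17] = DA 06 -> value 858 (2 byte(s))

Answer: 4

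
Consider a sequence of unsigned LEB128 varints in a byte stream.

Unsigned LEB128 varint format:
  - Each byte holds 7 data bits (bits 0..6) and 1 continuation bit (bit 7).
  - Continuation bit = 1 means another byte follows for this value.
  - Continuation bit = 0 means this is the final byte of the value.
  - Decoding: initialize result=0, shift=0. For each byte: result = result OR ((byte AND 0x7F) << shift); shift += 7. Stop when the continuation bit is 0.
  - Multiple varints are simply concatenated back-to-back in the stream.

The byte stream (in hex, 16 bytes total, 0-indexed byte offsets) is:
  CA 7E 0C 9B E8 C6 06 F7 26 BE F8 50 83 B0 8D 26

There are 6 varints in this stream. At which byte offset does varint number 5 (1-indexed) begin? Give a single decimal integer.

  byte[0]=0xCA cont=1 payload=0x4A=74: acc |= 74<<0 -> acc=74 shift=7
  byte[1]=0x7E cont=0 payload=0x7E=126: acc |= 126<<7 -> acc=16202 shift=14 [end]
Varint 1: bytes[0:2] = CA 7E -> value 16202 (2 byte(s))
  byte[2]=0x0C cont=0 payload=0x0C=12: acc |= 12<<0 -> acc=12 shift=7 [end]
Varint 2: bytes[2:3] = 0C -> value 12 (1 byte(s))
  byte[3]=0x9B cont=1 payload=0x1B=27: acc |= 27<<0 -> acc=27 shift=7
  byte[4]=0xE8 cont=1 payload=0x68=104: acc |= 104<<7 -> acc=13339 shift=14
  byte[5]=0xC6 cont=1 payload=0x46=70: acc |= 70<<14 -> acc=1160219 shift=21
  byte[6]=0x06 cont=0 payload=0x06=6: acc |= 6<<21 -> acc=13743131 shift=28 [end]
Varint 3: bytes[3:7] = 9B E8 C6 06 -> value 13743131 (4 byte(s))
  byte[7]=0xF7 cont=1 payload=0x77=119: acc |= 119<<0 -> acc=119 shift=7
  byte[8]=0x26 cont=0 payload=0x26=38: acc |= 38<<7 -> acc=4983 shift=14 [end]
Varint 4: bytes[7:9] = F7 26 -> value 4983 (2 byte(s))
  byte[9]=0xBE cont=1 payload=0x3E=62: acc |= 62<<0 -> acc=62 shift=7
  byte[10]=0xF8 cont=1 payload=0x78=120: acc |= 120<<7 -> acc=15422 shift=14
  byte[11]=0x50 cont=0 payload=0x50=80: acc |= 80<<14 -> acc=1326142 shift=21 [end]
Varint 5: bytes[9:12] = BE F8 50 -> value 1326142 (3 byte(s))
  byte[12]=0x83 cont=1 payload=0x03=3: acc |= 3<<0 -> acc=3 shift=7
  byte[13]=0xB0 cont=1 payload=0x30=48: acc |= 48<<7 -> acc=6147 shift=14
  byte[14]=0x8D cont=1 payload=0x0D=13: acc |= 13<<14 -> acc=219139 shift=21
  byte[15]=0x26 cont=0 payload=0x26=38: acc |= 38<<21 -> acc=79910915 shift=28 [end]
Varint 6: bytes[12:16] = 83 B0 8D 26 -> value 79910915 (4 byte(s))

Answer: 9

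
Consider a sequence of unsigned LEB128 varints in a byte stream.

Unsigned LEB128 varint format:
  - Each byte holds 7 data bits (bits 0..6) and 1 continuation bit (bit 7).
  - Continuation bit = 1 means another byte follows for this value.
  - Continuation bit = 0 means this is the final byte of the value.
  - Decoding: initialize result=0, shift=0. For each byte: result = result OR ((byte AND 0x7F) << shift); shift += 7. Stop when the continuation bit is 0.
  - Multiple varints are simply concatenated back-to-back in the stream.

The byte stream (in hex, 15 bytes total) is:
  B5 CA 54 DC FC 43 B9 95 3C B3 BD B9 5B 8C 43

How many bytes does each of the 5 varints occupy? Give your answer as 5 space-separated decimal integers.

Answer: 3 3 3 4 2

Derivation:
  byte[0]=0xB5 cont=1 payload=0x35=53: acc |= 53<<0 -> acc=53 shift=7
  byte[1]=0xCA cont=1 payload=0x4A=74: acc |= 74<<7 -> acc=9525 shift=14
  byte[2]=0x54 cont=0 payload=0x54=84: acc |= 84<<14 -> acc=1385781 shift=21 [end]
Varint 1: bytes[0:3] = B5 CA 54 -> value 1385781 (3 byte(s))
  byte[3]=0xDC cont=1 payload=0x5C=92: acc |= 92<<0 -> acc=92 shift=7
  byte[4]=0xFC cont=1 payload=0x7C=124: acc |= 124<<7 -> acc=15964 shift=14
  byte[5]=0x43 cont=0 payload=0x43=67: acc |= 67<<14 -> acc=1113692 shift=21 [end]
Varint 2: bytes[3:6] = DC FC 43 -> value 1113692 (3 byte(s))
  byte[6]=0xB9 cont=1 payload=0x39=57: acc |= 57<<0 -> acc=57 shift=7
  byte[7]=0x95 cont=1 payload=0x15=21: acc |= 21<<7 -> acc=2745 shift=14
  byte[8]=0x3C cont=0 payload=0x3C=60: acc |= 60<<14 -> acc=985785 shift=21 [end]
Varint 3: bytes[6:9] = B9 95 3C -> value 985785 (3 byte(s))
  byte[9]=0xB3 cont=1 payload=0x33=51: acc |= 51<<0 -> acc=51 shift=7
  byte[10]=0xBD cont=1 payload=0x3D=61: acc |= 61<<7 -> acc=7859 shift=14
  byte[11]=0xB9 cont=1 payload=0x39=57: acc |= 57<<14 -> acc=941747 shift=21
  byte[12]=0x5B cont=0 payload=0x5B=91: acc |= 91<<21 -> acc=191782579 shift=28 [end]
Varint 4: bytes[9:13] = B3 BD B9 5B -> value 191782579 (4 byte(s))
  byte[13]=0x8C cont=1 payload=0x0C=12: acc |= 12<<0 -> acc=12 shift=7
  byte[14]=0x43 cont=0 payload=0x43=67: acc |= 67<<7 -> acc=8588 shift=14 [end]
Varint 5: bytes[13:15] = 8C 43 -> value 8588 (2 byte(s))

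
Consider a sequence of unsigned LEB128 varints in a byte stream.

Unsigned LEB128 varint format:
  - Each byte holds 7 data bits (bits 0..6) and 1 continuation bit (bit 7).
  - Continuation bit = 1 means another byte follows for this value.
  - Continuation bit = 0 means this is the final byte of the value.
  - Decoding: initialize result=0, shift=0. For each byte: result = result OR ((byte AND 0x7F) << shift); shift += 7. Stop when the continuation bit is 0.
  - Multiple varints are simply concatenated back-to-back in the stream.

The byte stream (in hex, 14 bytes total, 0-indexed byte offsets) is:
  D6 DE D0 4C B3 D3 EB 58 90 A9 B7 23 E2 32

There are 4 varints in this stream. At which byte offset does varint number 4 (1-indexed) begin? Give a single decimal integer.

  byte[0]=0xD6 cont=1 payload=0x56=86: acc |= 86<<0 -> acc=86 shift=7
  byte[1]=0xDE cont=1 payload=0x5E=94: acc |= 94<<7 -> acc=12118 shift=14
  byte[2]=0xD0 cont=1 payload=0x50=80: acc |= 80<<14 -> acc=1322838 shift=21
  byte[3]=0x4C cont=0 payload=0x4C=76: acc |= 76<<21 -> acc=160706390 shift=28 [end]
Varint 1: bytes[0:4] = D6 DE D0 4C -> value 160706390 (4 byte(s))
  byte[4]=0xB3 cont=1 payload=0x33=51: acc |= 51<<0 -> acc=51 shift=7
  byte[5]=0xD3 cont=1 payload=0x53=83: acc |= 83<<7 -> acc=10675 shift=14
  byte[6]=0xEB cont=1 payload=0x6B=107: acc |= 107<<14 -> acc=1763763 shift=21
  byte[7]=0x58 cont=0 payload=0x58=88: acc |= 88<<21 -> acc=186313139 shift=28 [end]
Varint 2: bytes[4:8] = B3 D3 EB 58 -> value 186313139 (4 byte(s))
  byte[8]=0x90 cont=1 payload=0x10=16: acc |= 16<<0 -> acc=16 shift=7
  byte[9]=0xA9 cont=1 payload=0x29=41: acc |= 41<<7 -> acc=5264 shift=14
  byte[10]=0xB7 cont=1 payload=0x37=55: acc |= 55<<14 -> acc=906384 shift=21
  byte[11]=0x23 cont=0 payload=0x23=35: acc |= 35<<21 -> acc=74306704 shift=28 [end]
Varint 3: bytes[8:12] = 90 A9 B7 23 -> value 74306704 (4 byte(s))
  byte[12]=0xE2 cont=1 payload=0x62=98: acc |= 98<<0 -> acc=98 shift=7
  byte[13]=0x32 cont=0 payload=0x32=50: acc |= 50<<7 -> acc=6498 shift=14 [end]
Varint 4: bytes[12:14] = E2 32 -> value 6498 (2 byte(s))

Answer: 12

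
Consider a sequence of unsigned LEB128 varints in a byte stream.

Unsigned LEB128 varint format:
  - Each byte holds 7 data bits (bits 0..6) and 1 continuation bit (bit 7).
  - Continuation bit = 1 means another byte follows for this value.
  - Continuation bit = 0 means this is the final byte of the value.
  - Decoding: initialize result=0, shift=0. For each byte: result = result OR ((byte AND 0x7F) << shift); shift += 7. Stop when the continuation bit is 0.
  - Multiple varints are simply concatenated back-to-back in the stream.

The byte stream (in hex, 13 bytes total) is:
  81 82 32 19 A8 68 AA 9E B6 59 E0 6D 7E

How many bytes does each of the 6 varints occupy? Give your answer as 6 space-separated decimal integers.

Answer: 3 1 2 4 2 1

Derivation:
  byte[0]=0x81 cont=1 payload=0x01=1: acc |= 1<<0 -> acc=1 shift=7
  byte[1]=0x82 cont=1 payload=0x02=2: acc |= 2<<7 -> acc=257 shift=14
  byte[2]=0x32 cont=0 payload=0x32=50: acc |= 50<<14 -> acc=819457 shift=21 [end]
Varint 1: bytes[0:3] = 81 82 32 -> value 819457 (3 byte(s))
  byte[3]=0x19 cont=0 payload=0x19=25: acc |= 25<<0 -> acc=25 shift=7 [end]
Varint 2: bytes[3:4] = 19 -> value 25 (1 byte(s))
  byte[4]=0xA8 cont=1 payload=0x28=40: acc |= 40<<0 -> acc=40 shift=7
  byte[5]=0x68 cont=0 payload=0x68=104: acc |= 104<<7 -> acc=13352 shift=14 [end]
Varint 3: bytes[4:6] = A8 68 -> value 13352 (2 byte(s))
  byte[6]=0xAA cont=1 payload=0x2A=42: acc |= 42<<0 -> acc=42 shift=7
  byte[7]=0x9E cont=1 payload=0x1E=30: acc |= 30<<7 -> acc=3882 shift=14
  byte[8]=0xB6 cont=1 payload=0x36=54: acc |= 54<<14 -> acc=888618 shift=21
  byte[9]=0x59 cont=0 payload=0x59=89: acc |= 89<<21 -> acc=187535146 shift=28 [end]
Varint 4: bytes[6:10] = AA 9E B6 59 -> value 187535146 (4 byte(s))
  byte[10]=0xE0 cont=1 payload=0x60=96: acc |= 96<<0 -> acc=96 shift=7
  byte[11]=0x6D cont=0 payload=0x6D=109: acc |= 109<<7 -> acc=14048 shift=14 [end]
Varint 5: bytes[10:12] = E0 6D -> value 14048 (2 byte(s))
  byte[12]=0x7E cont=0 payload=0x7E=126: acc |= 126<<0 -> acc=126 shift=7 [end]
Varint 6: bytes[12:13] = 7E -> value 126 (1 byte(s))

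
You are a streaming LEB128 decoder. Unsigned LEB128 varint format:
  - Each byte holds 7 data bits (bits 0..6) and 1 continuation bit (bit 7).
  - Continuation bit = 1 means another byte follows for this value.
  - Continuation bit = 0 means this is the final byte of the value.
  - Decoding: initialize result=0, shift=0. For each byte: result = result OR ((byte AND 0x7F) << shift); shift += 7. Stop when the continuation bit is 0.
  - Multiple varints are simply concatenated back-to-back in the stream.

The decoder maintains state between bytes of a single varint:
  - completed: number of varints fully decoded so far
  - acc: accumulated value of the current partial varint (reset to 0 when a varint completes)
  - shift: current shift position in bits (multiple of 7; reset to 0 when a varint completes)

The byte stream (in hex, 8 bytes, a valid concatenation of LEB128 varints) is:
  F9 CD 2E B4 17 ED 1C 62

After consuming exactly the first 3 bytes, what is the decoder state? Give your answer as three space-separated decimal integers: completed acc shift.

Answer: 1 0 0

Derivation:
byte[0]=0xF9 cont=1 payload=0x79: acc |= 121<<0 -> completed=0 acc=121 shift=7
byte[1]=0xCD cont=1 payload=0x4D: acc |= 77<<7 -> completed=0 acc=9977 shift=14
byte[2]=0x2E cont=0 payload=0x2E: varint #1 complete (value=763641); reset -> completed=1 acc=0 shift=0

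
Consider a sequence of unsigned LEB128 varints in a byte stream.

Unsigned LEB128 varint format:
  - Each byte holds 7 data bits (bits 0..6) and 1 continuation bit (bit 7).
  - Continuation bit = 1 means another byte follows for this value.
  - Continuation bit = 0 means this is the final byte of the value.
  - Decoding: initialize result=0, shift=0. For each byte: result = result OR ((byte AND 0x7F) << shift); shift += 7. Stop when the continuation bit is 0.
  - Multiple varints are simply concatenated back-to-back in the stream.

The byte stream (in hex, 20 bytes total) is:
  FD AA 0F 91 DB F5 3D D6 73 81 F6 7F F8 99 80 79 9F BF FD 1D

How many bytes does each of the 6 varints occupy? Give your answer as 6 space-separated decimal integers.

  byte[0]=0xFD cont=1 payload=0x7D=125: acc |= 125<<0 -> acc=125 shift=7
  byte[1]=0xAA cont=1 payload=0x2A=42: acc |= 42<<7 -> acc=5501 shift=14
  byte[2]=0x0F cont=0 payload=0x0F=15: acc |= 15<<14 -> acc=251261 shift=21 [end]
Varint 1: bytes[0:3] = FD AA 0F -> value 251261 (3 byte(s))
  byte[3]=0x91 cont=1 payload=0x11=17: acc |= 17<<0 -> acc=17 shift=7
  byte[4]=0xDB cont=1 payload=0x5B=91: acc |= 91<<7 -> acc=11665 shift=14
  byte[5]=0xF5 cont=1 payload=0x75=117: acc |= 117<<14 -> acc=1928593 shift=21
  byte[6]=0x3D cont=0 payload=0x3D=61: acc |= 61<<21 -> acc=129854865 shift=28 [end]
Varint 2: bytes[3:7] = 91 DB F5 3D -> value 129854865 (4 byte(s))
  byte[7]=0xD6 cont=1 payload=0x56=86: acc |= 86<<0 -> acc=86 shift=7
  byte[8]=0x73 cont=0 payload=0x73=115: acc |= 115<<7 -> acc=14806 shift=14 [end]
Varint 3: bytes[7:9] = D6 73 -> value 14806 (2 byte(s))
  byte[9]=0x81 cont=1 payload=0x01=1: acc |= 1<<0 -> acc=1 shift=7
  byte[10]=0xF6 cont=1 payload=0x76=118: acc |= 118<<7 -> acc=15105 shift=14
  byte[11]=0x7F cont=0 payload=0x7F=127: acc |= 127<<14 -> acc=2095873 shift=21 [end]
Varint 4: bytes[9:12] = 81 F6 7F -> value 2095873 (3 byte(s))
  byte[12]=0xF8 cont=1 payload=0x78=120: acc |= 120<<0 -> acc=120 shift=7
  byte[13]=0x99 cont=1 payload=0x19=25: acc |= 25<<7 -> acc=3320 shift=14
  byte[14]=0x80 cont=1 payload=0x00=0: acc |= 0<<14 -> acc=3320 shift=21
  byte[15]=0x79 cont=0 payload=0x79=121: acc |= 121<<21 -> acc=253758712 shift=28 [end]
Varint 5: bytes[12:16] = F8 99 80 79 -> value 253758712 (4 byte(s))
  byte[16]=0x9F cont=1 payload=0x1F=31: acc |= 31<<0 -> acc=31 shift=7
  byte[17]=0xBF cont=1 payload=0x3F=63: acc |= 63<<7 -> acc=8095 shift=14
  byte[18]=0xFD cont=1 payload=0x7D=125: acc |= 125<<14 -> acc=2056095 shift=21
  byte[19]=0x1D cont=0 payload=0x1D=29: acc |= 29<<21 -> acc=62873503 shift=28 [end]
Varint 6: bytes[16:20] = 9F BF FD 1D -> value 62873503 (4 byte(s))

Answer: 3 4 2 3 4 4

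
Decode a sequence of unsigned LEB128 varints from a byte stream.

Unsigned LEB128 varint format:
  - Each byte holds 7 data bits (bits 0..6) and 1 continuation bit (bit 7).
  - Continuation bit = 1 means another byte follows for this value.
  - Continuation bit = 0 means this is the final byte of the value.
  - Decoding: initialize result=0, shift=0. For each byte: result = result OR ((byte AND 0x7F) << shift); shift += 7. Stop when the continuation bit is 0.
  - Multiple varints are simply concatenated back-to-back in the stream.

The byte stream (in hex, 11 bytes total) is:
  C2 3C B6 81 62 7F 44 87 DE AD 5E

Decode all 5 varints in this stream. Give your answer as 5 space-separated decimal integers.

Answer: 7746 1605814 127 68 197881607

Derivation:
  byte[0]=0xC2 cont=1 payload=0x42=66: acc |= 66<<0 -> acc=66 shift=7
  byte[1]=0x3C cont=0 payload=0x3C=60: acc |= 60<<7 -> acc=7746 shift=14 [end]
Varint 1: bytes[0:2] = C2 3C -> value 7746 (2 byte(s))
  byte[2]=0xB6 cont=1 payload=0x36=54: acc |= 54<<0 -> acc=54 shift=7
  byte[3]=0x81 cont=1 payload=0x01=1: acc |= 1<<7 -> acc=182 shift=14
  byte[4]=0x62 cont=0 payload=0x62=98: acc |= 98<<14 -> acc=1605814 shift=21 [end]
Varint 2: bytes[2:5] = B6 81 62 -> value 1605814 (3 byte(s))
  byte[5]=0x7F cont=0 payload=0x7F=127: acc |= 127<<0 -> acc=127 shift=7 [end]
Varint 3: bytes[5:6] = 7F -> value 127 (1 byte(s))
  byte[6]=0x44 cont=0 payload=0x44=68: acc |= 68<<0 -> acc=68 shift=7 [end]
Varint 4: bytes[6:7] = 44 -> value 68 (1 byte(s))
  byte[7]=0x87 cont=1 payload=0x07=7: acc |= 7<<0 -> acc=7 shift=7
  byte[8]=0xDE cont=1 payload=0x5E=94: acc |= 94<<7 -> acc=12039 shift=14
  byte[9]=0xAD cont=1 payload=0x2D=45: acc |= 45<<14 -> acc=749319 shift=21
  byte[10]=0x5E cont=0 payload=0x5E=94: acc |= 94<<21 -> acc=197881607 shift=28 [end]
Varint 5: bytes[7:11] = 87 DE AD 5E -> value 197881607 (4 byte(s))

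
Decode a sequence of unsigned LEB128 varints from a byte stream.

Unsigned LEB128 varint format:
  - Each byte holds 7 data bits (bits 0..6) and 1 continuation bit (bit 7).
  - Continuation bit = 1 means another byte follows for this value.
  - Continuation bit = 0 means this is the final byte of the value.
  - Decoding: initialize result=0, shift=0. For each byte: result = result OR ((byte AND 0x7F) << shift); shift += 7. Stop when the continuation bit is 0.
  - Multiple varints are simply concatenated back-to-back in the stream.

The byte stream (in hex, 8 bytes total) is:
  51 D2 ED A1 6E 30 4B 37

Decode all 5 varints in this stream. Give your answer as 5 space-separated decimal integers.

  byte[0]=0x51 cont=0 payload=0x51=81: acc |= 81<<0 -> acc=81 shift=7 [end]
Varint 1: bytes[0:1] = 51 -> value 81 (1 byte(s))
  byte[1]=0xD2 cont=1 payload=0x52=82: acc |= 82<<0 -> acc=82 shift=7
  byte[2]=0xED cont=1 payload=0x6D=109: acc |= 109<<7 -> acc=14034 shift=14
  byte[3]=0xA1 cont=1 payload=0x21=33: acc |= 33<<14 -> acc=554706 shift=21
  byte[4]=0x6E cont=0 payload=0x6E=110: acc |= 110<<21 -> acc=231241426 shift=28 [end]
Varint 2: bytes[1:5] = D2 ED A1 6E -> value 231241426 (4 byte(s))
  byte[5]=0x30 cont=0 payload=0x30=48: acc |= 48<<0 -> acc=48 shift=7 [end]
Varint 3: bytes[5:6] = 30 -> value 48 (1 byte(s))
  byte[6]=0x4B cont=0 payload=0x4B=75: acc |= 75<<0 -> acc=75 shift=7 [end]
Varint 4: bytes[6:7] = 4B -> value 75 (1 byte(s))
  byte[7]=0x37 cont=0 payload=0x37=55: acc |= 55<<0 -> acc=55 shift=7 [end]
Varint 5: bytes[7:8] = 37 -> value 55 (1 byte(s))

Answer: 81 231241426 48 75 55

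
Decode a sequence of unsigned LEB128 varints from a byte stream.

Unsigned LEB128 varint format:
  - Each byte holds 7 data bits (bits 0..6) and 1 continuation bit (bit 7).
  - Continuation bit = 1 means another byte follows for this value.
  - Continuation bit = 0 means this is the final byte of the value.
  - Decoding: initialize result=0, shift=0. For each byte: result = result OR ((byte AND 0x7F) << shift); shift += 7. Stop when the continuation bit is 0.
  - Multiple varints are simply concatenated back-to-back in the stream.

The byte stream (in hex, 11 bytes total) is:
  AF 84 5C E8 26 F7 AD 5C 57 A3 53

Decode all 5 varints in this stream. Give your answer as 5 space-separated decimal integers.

Answer: 1507887 4968 1513207 87 10659

Derivation:
  byte[0]=0xAF cont=1 payload=0x2F=47: acc |= 47<<0 -> acc=47 shift=7
  byte[1]=0x84 cont=1 payload=0x04=4: acc |= 4<<7 -> acc=559 shift=14
  byte[2]=0x5C cont=0 payload=0x5C=92: acc |= 92<<14 -> acc=1507887 shift=21 [end]
Varint 1: bytes[0:3] = AF 84 5C -> value 1507887 (3 byte(s))
  byte[3]=0xE8 cont=1 payload=0x68=104: acc |= 104<<0 -> acc=104 shift=7
  byte[4]=0x26 cont=0 payload=0x26=38: acc |= 38<<7 -> acc=4968 shift=14 [end]
Varint 2: bytes[3:5] = E8 26 -> value 4968 (2 byte(s))
  byte[5]=0xF7 cont=1 payload=0x77=119: acc |= 119<<0 -> acc=119 shift=7
  byte[6]=0xAD cont=1 payload=0x2D=45: acc |= 45<<7 -> acc=5879 shift=14
  byte[7]=0x5C cont=0 payload=0x5C=92: acc |= 92<<14 -> acc=1513207 shift=21 [end]
Varint 3: bytes[5:8] = F7 AD 5C -> value 1513207 (3 byte(s))
  byte[8]=0x57 cont=0 payload=0x57=87: acc |= 87<<0 -> acc=87 shift=7 [end]
Varint 4: bytes[8:9] = 57 -> value 87 (1 byte(s))
  byte[9]=0xA3 cont=1 payload=0x23=35: acc |= 35<<0 -> acc=35 shift=7
  byte[10]=0x53 cont=0 payload=0x53=83: acc |= 83<<7 -> acc=10659 shift=14 [end]
Varint 5: bytes[9:11] = A3 53 -> value 10659 (2 byte(s))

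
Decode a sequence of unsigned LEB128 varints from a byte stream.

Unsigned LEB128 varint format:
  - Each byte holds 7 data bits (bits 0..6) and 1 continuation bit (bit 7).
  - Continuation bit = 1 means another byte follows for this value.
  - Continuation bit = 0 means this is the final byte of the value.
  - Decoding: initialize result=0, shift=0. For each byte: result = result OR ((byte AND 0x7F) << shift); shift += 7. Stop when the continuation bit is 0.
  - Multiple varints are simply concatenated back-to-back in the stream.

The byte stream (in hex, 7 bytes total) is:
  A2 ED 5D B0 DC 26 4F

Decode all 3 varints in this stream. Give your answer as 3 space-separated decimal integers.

Answer: 1537698 634416 79

Derivation:
  byte[0]=0xA2 cont=1 payload=0x22=34: acc |= 34<<0 -> acc=34 shift=7
  byte[1]=0xED cont=1 payload=0x6D=109: acc |= 109<<7 -> acc=13986 shift=14
  byte[2]=0x5D cont=0 payload=0x5D=93: acc |= 93<<14 -> acc=1537698 shift=21 [end]
Varint 1: bytes[0:3] = A2 ED 5D -> value 1537698 (3 byte(s))
  byte[3]=0xB0 cont=1 payload=0x30=48: acc |= 48<<0 -> acc=48 shift=7
  byte[4]=0xDC cont=1 payload=0x5C=92: acc |= 92<<7 -> acc=11824 shift=14
  byte[5]=0x26 cont=0 payload=0x26=38: acc |= 38<<14 -> acc=634416 shift=21 [end]
Varint 2: bytes[3:6] = B0 DC 26 -> value 634416 (3 byte(s))
  byte[6]=0x4F cont=0 payload=0x4F=79: acc |= 79<<0 -> acc=79 shift=7 [end]
Varint 3: bytes[6:7] = 4F -> value 79 (1 byte(s))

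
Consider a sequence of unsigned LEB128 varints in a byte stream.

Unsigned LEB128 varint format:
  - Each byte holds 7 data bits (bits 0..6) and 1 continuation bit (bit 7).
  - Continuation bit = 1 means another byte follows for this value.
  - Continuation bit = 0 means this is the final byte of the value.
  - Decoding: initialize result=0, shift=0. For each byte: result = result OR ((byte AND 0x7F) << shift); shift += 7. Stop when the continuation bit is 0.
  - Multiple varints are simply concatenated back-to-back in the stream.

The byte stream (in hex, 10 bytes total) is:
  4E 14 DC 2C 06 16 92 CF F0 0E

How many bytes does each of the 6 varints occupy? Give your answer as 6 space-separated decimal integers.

Answer: 1 1 2 1 1 4

Derivation:
  byte[0]=0x4E cont=0 payload=0x4E=78: acc |= 78<<0 -> acc=78 shift=7 [end]
Varint 1: bytes[0:1] = 4E -> value 78 (1 byte(s))
  byte[1]=0x14 cont=0 payload=0x14=20: acc |= 20<<0 -> acc=20 shift=7 [end]
Varint 2: bytes[1:2] = 14 -> value 20 (1 byte(s))
  byte[2]=0xDC cont=1 payload=0x5C=92: acc |= 92<<0 -> acc=92 shift=7
  byte[3]=0x2C cont=0 payload=0x2C=44: acc |= 44<<7 -> acc=5724 shift=14 [end]
Varint 3: bytes[2:4] = DC 2C -> value 5724 (2 byte(s))
  byte[4]=0x06 cont=0 payload=0x06=6: acc |= 6<<0 -> acc=6 shift=7 [end]
Varint 4: bytes[4:5] = 06 -> value 6 (1 byte(s))
  byte[5]=0x16 cont=0 payload=0x16=22: acc |= 22<<0 -> acc=22 shift=7 [end]
Varint 5: bytes[5:6] = 16 -> value 22 (1 byte(s))
  byte[6]=0x92 cont=1 payload=0x12=18: acc |= 18<<0 -> acc=18 shift=7
  byte[7]=0xCF cont=1 payload=0x4F=79: acc |= 79<<7 -> acc=10130 shift=14
  byte[8]=0xF0 cont=1 payload=0x70=112: acc |= 112<<14 -> acc=1845138 shift=21
  byte[9]=0x0E cont=0 payload=0x0E=14: acc |= 14<<21 -> acc=31205266 shift=28 [end]
Varint 6: bytes[6:10] = 92 CF F0 0E -> value 31205266 (4 byte(s))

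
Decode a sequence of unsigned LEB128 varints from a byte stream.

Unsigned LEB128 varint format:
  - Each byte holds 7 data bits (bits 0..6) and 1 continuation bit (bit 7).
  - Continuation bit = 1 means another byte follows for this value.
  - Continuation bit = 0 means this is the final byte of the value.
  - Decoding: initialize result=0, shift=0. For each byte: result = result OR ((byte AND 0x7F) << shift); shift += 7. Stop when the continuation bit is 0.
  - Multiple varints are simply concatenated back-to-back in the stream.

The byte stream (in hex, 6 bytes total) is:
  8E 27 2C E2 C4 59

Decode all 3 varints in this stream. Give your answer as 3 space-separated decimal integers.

Answer: 5006 44 1466978

Derivation:
  byte[0]=0x8E cont=1 payload=0x0E=14: acc |= 14<<0 -> acc=14 shift=7
  byte[1]=0x27 cont=0 payload=0x27=39: acc |= 39<<7 -> acc=5006 shift=14 [end]
Varint 1: bytes[0:2] = 8E 27 -> value 5006 (2 byte(s))
  byte[2]=0x2C cont=0 payload=0x2C=44: acc |= 44<<0 -> acc=44 shift=7 [end]
Varint 2: bytes[2:3] = 2C -> value 44 (1 byte(s))
  byte[3]=0xE2 cont=1 payload=0x62=98: acc |= 98<<0 -> acc=98 shift=7
  byte[4]=0xC4 cont=1 payload=0x44=68: acc |= 68<<7 -> acc=8802 shift=14
  byte[5]=0x59 cont=0 payload=0x59=89: acc |= 89<<14 -> acc=1466978 shift=21 [end]
Varint 3: bytes[3:6] = E2 C4 59 -> value 1466978 (3 byte(s))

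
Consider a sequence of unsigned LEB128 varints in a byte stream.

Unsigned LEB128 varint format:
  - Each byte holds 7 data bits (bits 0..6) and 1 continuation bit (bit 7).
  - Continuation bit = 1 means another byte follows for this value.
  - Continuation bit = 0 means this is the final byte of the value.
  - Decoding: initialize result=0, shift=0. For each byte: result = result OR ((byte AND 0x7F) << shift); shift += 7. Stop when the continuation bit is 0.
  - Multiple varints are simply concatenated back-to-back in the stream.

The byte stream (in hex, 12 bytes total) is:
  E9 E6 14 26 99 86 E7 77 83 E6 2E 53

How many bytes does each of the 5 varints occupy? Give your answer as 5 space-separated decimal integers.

Answer: 3 1 4 3 1

Derivation:
  byte[0]=0xE9 cont=1 payload=0x69=105: acc |= 105<<0 -> acc=105 shift=7
  byte[1]=0xE6 cont=1 payload=0x66=102: acc |= 102<<7 -> acc=13161 shift=14
  byte[2]=0x14 cont=0 payload=0x14=20: acc |= 20<<14 -> acc=340841 shift=21 [end]
Varint 1: bytes[0:3] = E9 E6 14 -> value 340841 (3 byte(s))
  byte[3]=0x26 cont=0 payload=0x26=38: acc |= 38<<0 -> acc=38 shift=7 [end]
Varint 2: bytes[3:4] = 26 -> value 38 (1 byte(s))
  byte[4]=0x99 cont=1 payload=0x19=25: acc |= 25<<0 -> acc=25 shift=7
  byte[5]=0x86 cont=1 payload=0x06=6: acc |= 6<<7 -> acc=793 shift=14
  byte[6]=0xE7 cont=1 payload=0x67=103: acc |= 103<<14 -> acc=1688345 shift=21
  byte[7]=0x77 cont=0 payload=0x77=119: acc |= 119<<21 -> acc=251249433 shift=28 [end]
Varint 3: bytes[4:8] = 99 86 E7 77 -> value 251249433 (4 byte(s))
  byte[8]=0x83 cont=1 payload=0x03=3: acc |= 3<<0 -> acc=3 shift=7
  byte[9]=0xE6 cont=1 payload=0x66=102: acc |= 102<<7 -> acc=13059 shift=14
  byte[10]=0x2E cont=0 payload=0x2E=46: acc |= 46<<14 -> acc=766723 shift=21 [end]
Varint 4: bytes[8:11] = 83 E6 2E -> value 766723 (3 byte(s))
  byte[11]=0x53 cont=0 payload=0x53=83: acc |= 83<<0 -> acc=83 shift=7 [end]
Varint 5: bytes[11:12] = 53 -> value 83 (1 byte(s))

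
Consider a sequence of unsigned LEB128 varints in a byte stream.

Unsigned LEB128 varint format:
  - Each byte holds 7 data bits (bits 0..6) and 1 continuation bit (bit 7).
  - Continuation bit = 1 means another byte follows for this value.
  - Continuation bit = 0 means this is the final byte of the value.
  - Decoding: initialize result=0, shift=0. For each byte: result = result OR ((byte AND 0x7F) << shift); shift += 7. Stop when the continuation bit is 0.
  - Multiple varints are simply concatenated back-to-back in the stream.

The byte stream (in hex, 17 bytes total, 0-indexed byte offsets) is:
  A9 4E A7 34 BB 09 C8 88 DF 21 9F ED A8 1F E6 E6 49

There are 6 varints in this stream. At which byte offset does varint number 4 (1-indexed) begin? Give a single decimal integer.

Answer: 6

Derivation:
  byte[0]=0xA9 cont=1 payload=0x29=41: acc |= 41<<0 -> acc=41 shift=7
  byte[1]=0x4E cont=0 payload=0x4E=78: acc |= 78<<7 -> acc=10025 shift=14 [end]
Varint 1: bytes[0:2] = A9 4E -> value 10025 (2 byte(s))
  byte[2]=0xA7 cont=1 payload=0x27=39: acc |= 39<<0 -> acc=39 shift=7
  byte[3]=0x34 cont=0 payload=0x34=52: acc |= 52<<7 -> acc=6695 shift=14 [end]
Varint 2: bytes[2:4] = A7 34 -> value 6695 (2 byte(s))
  byte[4]=0xBB cont=1 payload=0x3B=59: acc |= 59<<0 -> acc=59 shift=7
  byte[5]=0x09 cont=0 payload=0x09=9: acc |= 9<<7 -> acc=1211 shift=14 [end]
Varint 3: bytes[4:6] = BB 09 -> value 1211 (2 byte(s))
  byte[6]=0xC8 cont=1 payload=0x48=72: acc |= 72<<0 -> acc=72 shift=7
  byte[7]=0x88 cont=1 payload=0x08=8: acc |= 8<<7 -> acc=1096 shift=14
  byte[8]=0xDF cont=1 payload=0x5F=95: acc |= 95<<14 -> acc=1557576 shift=21
  byte[9]=0x21 cont=0 payload=0x21=33: acc |= 33<<21 -> acc=70763592 shift=28 [end]
Varint 4: bytes[6:10] = C8 88 DF 21 -> value 70763592 (4 byte(s))
  byte[10]=0x9F cont=1 payload=0x1F=31: acc |= 31<<0 -> acc=31 shift=7
  byte[11]=0xED cont=1 payload=0x6D=109: acc |= 109<<7 -> acc=13983 shift=14
  byte[12]=0xA8 cont=1 payload=0x28=40: acc |= 40<<14 -> acc=669343 shift=21
  byte[13]=0x1F cont=0 payload=0x1F=31: acc |= 31<<21 -> acc=65681055 shift=28 [end]
Varint 5: bytes[10:14] = 9F ED A8 1F -> value 65681055 (4 byte(s))
  byte[14]=0xE6 cont=1 payload=0x66=102: acc |= 102<<0 -> acc=102 shift=7
  byte[15]=0xE6 cont=1 payload=0x66=102: acc |= 102<<7 -> acc=13158 shift=14
  byte[16]=0x49 cont=0 payload=0x49=73: acc |= 73<<14 -> acc=1209190 shift=21 [end]
Varint 6: bytes[14:17] = E6 E6 49 -> value 1209190 (3 byte(s))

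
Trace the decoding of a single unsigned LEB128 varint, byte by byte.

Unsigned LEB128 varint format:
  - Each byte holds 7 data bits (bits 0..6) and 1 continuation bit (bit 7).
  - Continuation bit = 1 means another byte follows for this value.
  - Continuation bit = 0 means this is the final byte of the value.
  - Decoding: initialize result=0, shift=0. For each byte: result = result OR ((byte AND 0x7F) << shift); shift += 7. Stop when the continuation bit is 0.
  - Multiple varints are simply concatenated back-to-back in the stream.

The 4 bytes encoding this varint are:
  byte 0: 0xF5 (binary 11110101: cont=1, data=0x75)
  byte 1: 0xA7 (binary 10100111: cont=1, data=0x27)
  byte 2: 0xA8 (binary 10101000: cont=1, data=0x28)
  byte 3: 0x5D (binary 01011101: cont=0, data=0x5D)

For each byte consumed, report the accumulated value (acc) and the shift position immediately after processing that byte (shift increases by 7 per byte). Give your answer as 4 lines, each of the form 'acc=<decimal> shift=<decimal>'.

byte 0=0xF5: payload=0x75=117, contrib = 117<<0 = 117; acc -> 117, shift -> 7
byte 1=0xA7: payload=0x27=39, contrib = 39<<7 = 4992; acc -> 5109, shift -> 14
byte 2=0xA8: payload=0x28=40, contrib = 40<<14 = 655360; acc -> 660469, shift -> 21
byte 3=0x5D: payload=0x5D=93, contrib = 93<<21 = 195035136; acc -> 195695605, shift -> 28

Answer: acc=117 shift=7
acc=5109 shift=14
acc=660469 shift=21
acc=195695605 shift=28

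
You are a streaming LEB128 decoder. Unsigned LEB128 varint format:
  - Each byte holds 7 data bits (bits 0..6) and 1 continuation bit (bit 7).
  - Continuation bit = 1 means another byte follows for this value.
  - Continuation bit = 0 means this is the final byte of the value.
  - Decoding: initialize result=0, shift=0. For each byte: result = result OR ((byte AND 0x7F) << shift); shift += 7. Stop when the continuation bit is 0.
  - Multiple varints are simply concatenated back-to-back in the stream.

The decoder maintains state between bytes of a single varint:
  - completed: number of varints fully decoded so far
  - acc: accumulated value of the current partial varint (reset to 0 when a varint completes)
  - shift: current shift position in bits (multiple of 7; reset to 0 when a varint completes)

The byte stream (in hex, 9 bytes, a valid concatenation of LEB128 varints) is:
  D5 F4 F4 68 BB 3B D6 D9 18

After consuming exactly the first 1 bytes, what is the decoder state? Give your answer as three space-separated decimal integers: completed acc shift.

Answer: 0 85 7

Derivation:
byte[0]=0xD5 cont=1 payload=0x55: acc |= 85<<0 -> completed=0 acc=85 shift=7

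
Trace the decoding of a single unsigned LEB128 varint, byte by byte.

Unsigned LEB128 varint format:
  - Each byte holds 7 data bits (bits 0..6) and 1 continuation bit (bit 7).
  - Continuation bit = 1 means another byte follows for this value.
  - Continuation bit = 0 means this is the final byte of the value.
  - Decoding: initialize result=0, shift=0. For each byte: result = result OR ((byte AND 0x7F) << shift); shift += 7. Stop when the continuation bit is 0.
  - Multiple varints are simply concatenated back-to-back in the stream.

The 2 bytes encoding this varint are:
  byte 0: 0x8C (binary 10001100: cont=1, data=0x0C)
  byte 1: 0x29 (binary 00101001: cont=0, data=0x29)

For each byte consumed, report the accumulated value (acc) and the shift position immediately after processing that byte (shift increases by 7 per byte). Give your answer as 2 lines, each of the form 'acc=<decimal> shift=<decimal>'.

Answer: acc=12 shift=7
acc=5260 shift=14

Derivation:
byte 0=0x8C: payload=0x0C=12, contrib = 12<<0 = 12; acc -> 12, shift -> 7
byte 1=0x29: payload=0x29=41, contrib = 41<<7 = 5248; acc -> 5260, shift -> 14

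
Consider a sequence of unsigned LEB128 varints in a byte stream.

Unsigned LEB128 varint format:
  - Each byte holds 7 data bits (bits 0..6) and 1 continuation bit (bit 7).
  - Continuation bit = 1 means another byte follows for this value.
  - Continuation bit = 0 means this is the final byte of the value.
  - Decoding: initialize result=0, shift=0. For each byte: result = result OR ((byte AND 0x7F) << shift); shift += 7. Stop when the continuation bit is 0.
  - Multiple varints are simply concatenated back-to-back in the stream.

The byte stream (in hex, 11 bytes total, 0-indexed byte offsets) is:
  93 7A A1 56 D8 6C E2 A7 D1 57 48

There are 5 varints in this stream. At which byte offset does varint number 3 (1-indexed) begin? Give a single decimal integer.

Answer: 4

Derivation:
  byte[0]=0x93 cont=1 payload=0x13=19: acc |= 19<<0 -> acc=19 shift=7
  byte[1]=0x7A cont=0 payload=0x7A=122: acc |= 122<<7 -> acc=15635 shift=14 [end]
Varint 1: bytes[0:2] = 93 7A -> value 15635 (2 byte(s))
  byte[2]=0xA1 cont=1 payload=0x21=33: acc |= 33<<0 -> acc=33 shift=7
  byte[3]=0x56 cont=0 payload=0x56=86: acc |= 86<<7 -> acc=11041 shift=14 [end]
Varint 2: bytes[2:4] = A1 56 -> value 11041 (2 byte(s))
  byte[4]=0xD8 cont=1 payload=0x58=88: acc |= 88<<0 -> acc=88 shift=7
  byte[5]=0x6C cont=0 payload=0x6C=108: acc |= 108<<7 -> acc=13912 shift=14 [end]
Varint 3: bytes[4:6] = D8 6C -> value 13912 (2 byte(s))
  byte[6]=0xE2 cont=1 payload=0x62=98: acc |= 98<<0 -> acc=98 shift=7
  byte[7]=0xA7 cont=1 payload=0x27=39: acc |= 39<<7 -> acc=5090 shift=14
  byte[8]=0xD1 cont=1 payload=0x51=81: acc |= 81<<14 -> acc=1332194 shift=21
  byte[9]=0x57 cont=0 payload=0x57=87: acc |= 87<<21 -> acc=183784418 shift=28 [end]
Varint 4: bytes[6:10] = E2 A7 D1 57 -> value 183784418 (4 byte(s))
  byte[10]=0x48 cont=0 payload=0x48=72: acc |= 72<<0 -> acc=72 shift=7 [end]
Varint 5: bytes[10:11] = 48 -> value 72 (1 byte(s))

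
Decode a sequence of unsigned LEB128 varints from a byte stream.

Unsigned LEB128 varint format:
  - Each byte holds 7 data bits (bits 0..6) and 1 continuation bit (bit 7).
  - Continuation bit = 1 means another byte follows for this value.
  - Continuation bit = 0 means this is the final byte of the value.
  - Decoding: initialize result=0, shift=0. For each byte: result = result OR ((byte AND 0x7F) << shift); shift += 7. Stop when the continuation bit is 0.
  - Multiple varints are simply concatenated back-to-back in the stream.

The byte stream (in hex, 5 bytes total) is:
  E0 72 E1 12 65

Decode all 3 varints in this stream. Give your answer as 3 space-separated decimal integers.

Answer: 14688 2401 101

Derivation:
  byte[0]=0xE0 cont=1 payload=0x60=96: acc |= 96<<0 -> acc=96 shift=7
  byte[1]=0x72 cont=0 payload=0x72=114: acc |= 114<<7 -> acc=14688 shift=14 [end]
Varint 1: bytes[0:2] = E0 72 -> value 14688 (2 byte(s))
  byte[2]=0xE1 cont=1 payload=0x61=97: acc |= 97<<0 -> acc=97 shift=7
  byte[3]=0x12 cont=0 payload=0x12=18: acc |= 18<<7 -> acc=2401 shift=14 [end]
Varint 2: bytes[2:4] = E1 12 -> value 2401 (2 byte(s))
  byte[4]=0x65 cont=0 payload=0x65=101: acc |= 101<<0 -> acc=101 shift=7 [end]
Varint 3: bytes[4:5] = 65 -> value 101 (1 byte(s))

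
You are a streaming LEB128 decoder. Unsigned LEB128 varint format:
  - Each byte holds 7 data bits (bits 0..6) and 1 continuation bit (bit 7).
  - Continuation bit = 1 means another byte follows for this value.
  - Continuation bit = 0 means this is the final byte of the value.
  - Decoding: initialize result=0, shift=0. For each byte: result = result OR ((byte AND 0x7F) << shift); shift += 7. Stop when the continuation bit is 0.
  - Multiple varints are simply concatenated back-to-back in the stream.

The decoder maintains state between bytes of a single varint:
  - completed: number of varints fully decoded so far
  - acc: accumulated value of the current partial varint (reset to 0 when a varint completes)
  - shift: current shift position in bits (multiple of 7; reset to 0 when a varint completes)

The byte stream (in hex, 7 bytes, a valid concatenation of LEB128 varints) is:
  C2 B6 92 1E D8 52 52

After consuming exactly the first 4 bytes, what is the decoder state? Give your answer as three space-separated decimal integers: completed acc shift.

byte[0]=0xC2 cont=1 payload=0x42: acc |= 66<<0 -> completed=0 acc=66 shift=7
byte[1]=0xB6 cont=1 payload=0x36: acc |= 54<<7 -> completed=0 acc=6978 shift=14
byte[2]=0x92 cont=1 payload=0x12: acc |= 18<<14 -> completed=0 acc=301890 shift=21
byte[3]=0x1E cont=0 payload=0x1E: varint #1 complete (value=63216450); reset -> completed=1 acc=0 shift=0

Answer: 1 0 0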